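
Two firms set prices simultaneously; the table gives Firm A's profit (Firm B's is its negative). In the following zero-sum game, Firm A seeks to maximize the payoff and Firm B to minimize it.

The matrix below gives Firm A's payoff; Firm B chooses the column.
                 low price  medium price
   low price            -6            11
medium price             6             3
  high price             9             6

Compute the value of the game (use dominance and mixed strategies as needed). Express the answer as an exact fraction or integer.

Row medium price is strictly dominated by row high price, so Firm A never plays it.
The remaining 2×2 game on (low price, high price) × (low price, medium price) has no saddle point. Let Firm A play low price with probability p; indifference gives −6p + 9(1−p) = 11p + 6(1−p), so p = 3/20.
Similarly Firm B's optimal q on low price is 1/4, and the value is -6·(1/4) + (11)·(3/4) = 27/4.

27/4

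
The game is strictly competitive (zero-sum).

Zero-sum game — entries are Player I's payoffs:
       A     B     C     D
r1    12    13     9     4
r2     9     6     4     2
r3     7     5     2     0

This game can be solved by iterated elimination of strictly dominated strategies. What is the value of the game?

4

Column A is strictly dominated by C for Player II (9<12, 4<9, 2<7); eliminate A.
Row r2 is strictly dominated by row r1 (13>6, 9>4, 4>2); eliminate r2.
Column C is strictly dominated by D for Player II (4<9, 0<2); eliminate C.
Column B is strictly dominated by D for Player II (4<13, 0<5); eliminate B.
Row r3 is strictly dominated by row r1 (4>0); eliminate r3.
Only (r1, D) remains, with payoff 4.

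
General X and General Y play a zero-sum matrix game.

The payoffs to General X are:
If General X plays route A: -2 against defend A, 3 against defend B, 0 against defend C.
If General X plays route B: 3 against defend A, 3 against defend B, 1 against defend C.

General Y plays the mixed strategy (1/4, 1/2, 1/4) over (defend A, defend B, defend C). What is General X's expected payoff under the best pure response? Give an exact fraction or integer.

route A: (-2)·(1/4) + (3)·(1/2) + (0)·(1/4) = 1.
route B: (3)·(1/4) + (3)·(1/2) + (1)·(1/4) = 5/2.
The best pure response is route B with expected payoff 5/2.

5/2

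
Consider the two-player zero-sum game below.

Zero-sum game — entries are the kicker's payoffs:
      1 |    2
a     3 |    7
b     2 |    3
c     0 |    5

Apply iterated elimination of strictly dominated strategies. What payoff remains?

3

Row c is strictly dominated by row a (3>0, 7>5); eliminate c.
Row b is strictly dominated by row a (3>2, 7>3); eliminate b.
Column 2 is strictly dominated by 1 for the goalkeeper (3<7); eliminate 2.
Only (a, 1) remains, with payoff 3.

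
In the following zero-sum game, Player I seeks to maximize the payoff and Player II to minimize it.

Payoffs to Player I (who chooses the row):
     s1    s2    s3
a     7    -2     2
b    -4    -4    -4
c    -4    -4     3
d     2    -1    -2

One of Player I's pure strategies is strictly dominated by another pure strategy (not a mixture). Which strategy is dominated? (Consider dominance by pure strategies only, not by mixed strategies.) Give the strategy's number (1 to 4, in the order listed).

2

Compare b with a: 7 > -4, -2 > -4, 2 > -4.
So a strictly dominates b for Player I; b is strictly dominated.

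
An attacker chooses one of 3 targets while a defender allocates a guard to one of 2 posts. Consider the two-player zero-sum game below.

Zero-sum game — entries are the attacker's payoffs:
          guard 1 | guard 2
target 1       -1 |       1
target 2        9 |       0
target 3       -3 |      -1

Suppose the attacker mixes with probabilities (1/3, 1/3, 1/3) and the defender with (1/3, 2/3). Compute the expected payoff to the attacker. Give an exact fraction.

5/9

Against (1/3, 2/3), each row's expected payoff is target 1: 1/3; target 2: 3; target 3: -5/3.
Taking the (1/3, 1/3, 1/3)-weighted average: (1/3)·(1/3) + (1/3)·(3) + (1/3)·(-5/3) = 5/9.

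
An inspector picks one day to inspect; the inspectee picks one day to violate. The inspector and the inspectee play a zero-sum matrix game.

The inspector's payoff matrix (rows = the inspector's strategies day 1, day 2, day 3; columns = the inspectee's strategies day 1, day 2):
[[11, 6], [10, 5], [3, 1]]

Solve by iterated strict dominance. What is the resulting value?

6

Row day 3 is strictly dominated by row day 1 (11>3, 6>1); eliminate day 3.
Column day 1 is strictly dominated by day 2 for the inspectee (6<11, 5<10); eliminate day 1.
Row day 2 is strictly dominated by row day 1 (6>5); eliminate day 2.
Only (day 1, day 2) remains, with payoff 6.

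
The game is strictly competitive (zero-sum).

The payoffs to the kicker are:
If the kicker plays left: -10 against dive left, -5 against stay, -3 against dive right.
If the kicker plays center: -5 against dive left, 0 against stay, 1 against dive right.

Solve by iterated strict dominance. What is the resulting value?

-5

Row left is strictly dominated by row center (-5>-10, 0>-5, 1>-3); eliminate left.
Column stay is strictly dominated by dive left for the goalkeeper (-5<0); eliminate stay.
Column dive right is strictly dominated by dive left for the goalkeeper (-5<1); eliminate dive right.
Only (center, dive left) remains, with payoff -5.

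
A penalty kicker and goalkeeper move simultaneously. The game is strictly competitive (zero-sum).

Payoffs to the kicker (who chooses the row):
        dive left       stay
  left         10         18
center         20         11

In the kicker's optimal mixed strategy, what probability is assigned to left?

9/17

Row minima are 10 and 11, so the kicker's maximin is 11; column maxima are 20 and 18, so the goalkeeper's minimax is 18. These differ, so the equilibrium is in mixed strategies.
Let the kicker play left with probability p. The goalkeeper is indifferent when 10p + 20(1−p) = 18p + 11(1−p), giving p = 9/17.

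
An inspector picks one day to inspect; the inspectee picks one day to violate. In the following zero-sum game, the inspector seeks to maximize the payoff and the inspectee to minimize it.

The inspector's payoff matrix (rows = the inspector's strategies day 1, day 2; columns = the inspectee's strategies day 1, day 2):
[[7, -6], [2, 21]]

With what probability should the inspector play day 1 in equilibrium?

Row minima are -6 and 2, so the inspector's maximin is 2; column maxima are 7 and 21, so the inspectee's minimax is 7. These differ, so the equilibrium is in mixed strategies.
Let the inspector play day 1 with probability p. The inspectee is indifferent when 7p + 2(1−p) = −6p + 21(1−p), giving p = 19/32.

19/32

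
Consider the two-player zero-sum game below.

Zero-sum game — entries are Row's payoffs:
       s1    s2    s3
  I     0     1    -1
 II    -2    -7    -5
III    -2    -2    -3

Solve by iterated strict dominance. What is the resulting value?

Column s1 is strictly dominated by s3 for Column (-1<0, -5<-2, -3<-2); eliminate s1.
Row III is strictly dominated by row I (1>-2, -1>-3); eliminate III.
Row II is strictly dominated by row I (1>-7, -1>-5); eliminate II.
Column s2 is strictly dominated by s3 for Column (-1<1); eliminate s2.
Only (I, s3) remains, with payoff -1.

-1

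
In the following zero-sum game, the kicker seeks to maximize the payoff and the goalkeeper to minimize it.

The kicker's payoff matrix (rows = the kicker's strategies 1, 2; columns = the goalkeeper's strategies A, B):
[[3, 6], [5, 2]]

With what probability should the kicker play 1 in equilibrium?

1/2

Row minima are 3 and 2, so the kicker's maximin is 3; column maxima are 5 and 6, so the goalkeeper's minimax is 5. These differ, so the equilibrium is in mixed strategies.
Let the kicker play 1 with probability p. The goalkeeper is indifferent when 3p + 5(1−p) = 6p + 2(1−p), giving p = 1/2.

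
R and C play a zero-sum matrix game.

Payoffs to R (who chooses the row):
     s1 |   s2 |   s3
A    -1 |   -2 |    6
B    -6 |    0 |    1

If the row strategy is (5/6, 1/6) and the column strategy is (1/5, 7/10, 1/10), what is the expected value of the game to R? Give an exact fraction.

Against (1/5, 7/10, 1/10), each row's expected payoff is A: -1; B: -11/10.
Taking the (5/6, 1/6)-weighted average: (5/6)·(-1) + (1/6)·(-11/10) = -61/60.

-61/60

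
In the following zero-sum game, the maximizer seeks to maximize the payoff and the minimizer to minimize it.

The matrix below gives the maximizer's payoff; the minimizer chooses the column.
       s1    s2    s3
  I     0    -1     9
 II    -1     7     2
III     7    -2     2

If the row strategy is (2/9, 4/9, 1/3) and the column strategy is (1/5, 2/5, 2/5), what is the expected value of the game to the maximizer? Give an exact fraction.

121/45

Against (1/5, 2/5, 2/5), each row's expected payoff is I: 16/5; II: 17/5; III: 7/5.
Taking the (2/9, 4/9, 1/3)-weighted average: (2/9)·(16/5) + (4/9)·(17/5) + (1/3)·(7/5) = 121/45.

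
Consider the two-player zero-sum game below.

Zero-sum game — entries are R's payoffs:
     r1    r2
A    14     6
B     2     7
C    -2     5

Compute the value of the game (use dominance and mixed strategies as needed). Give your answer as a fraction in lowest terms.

Row C is strictly dominated by row B, so R never plays it.
The remaining 2×2 game on (A, B) × (r1, r2) has no saddle point. Let R play A with probability p; indifference gives 14p + 2(1−p) = 6p + 7(1−p), so p = 5/13.
Similarly C's optimal q on r1 is 1/13, and the value is 14·(1/13) + (6)·(12/13) = 86/13.

86/13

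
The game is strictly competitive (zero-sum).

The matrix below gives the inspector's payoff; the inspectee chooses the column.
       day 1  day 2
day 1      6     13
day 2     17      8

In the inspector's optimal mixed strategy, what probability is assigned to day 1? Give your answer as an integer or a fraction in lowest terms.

Row minima are 6 and 8, so the inspector's maximin is 8; column maxima are 17 and 13, so the inspectee's minimax is 13. These differ, so the equilibrium is in mixed strategies.
Let the inspector play day 1 with probability p. The inspectee is indifferent when 6p + 17(1−p) = 13p + 8(1−p), giving p = 9/16.

9/16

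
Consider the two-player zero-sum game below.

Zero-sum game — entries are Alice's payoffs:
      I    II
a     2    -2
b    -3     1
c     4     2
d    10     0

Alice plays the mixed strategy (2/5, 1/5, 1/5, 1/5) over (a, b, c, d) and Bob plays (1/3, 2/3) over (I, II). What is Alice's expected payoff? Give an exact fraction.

Against (1/3, 2/3), each row's expected payoff is a: -2/3; b: -1/3; c: 8/3; d: 10/3.
Taking the (2/5, 1/5, 1/5, 1/5)-weighted average: (2/5)·(-2/3) + (1/5)·(-1/3) + (1/5)·(8/3) + (1/5)·(10/3) = 13/15.

13/15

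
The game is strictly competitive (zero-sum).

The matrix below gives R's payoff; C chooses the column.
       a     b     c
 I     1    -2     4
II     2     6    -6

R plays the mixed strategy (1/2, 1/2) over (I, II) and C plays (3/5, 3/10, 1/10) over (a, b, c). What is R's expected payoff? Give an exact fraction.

Against (3/5, 3/10, 1/10), each row's expected payoff is I: 2/5; II: 12/5.
Taking the (1/2, 1/2)-weighted average: (1/2)·(2/5) + (1/2)·(12/5) = 7/5.

7/5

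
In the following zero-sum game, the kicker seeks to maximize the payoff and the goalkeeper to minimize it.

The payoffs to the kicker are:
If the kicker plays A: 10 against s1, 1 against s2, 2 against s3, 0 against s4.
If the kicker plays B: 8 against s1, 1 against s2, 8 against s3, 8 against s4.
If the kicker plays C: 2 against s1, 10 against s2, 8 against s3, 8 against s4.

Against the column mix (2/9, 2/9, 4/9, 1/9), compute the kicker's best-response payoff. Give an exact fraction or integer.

64/9

A: (10)·(2/9) + (1)·(2/9) + (2)·(4/9) + (0)·(1/9) = 10/3.
B: (8)·(2/9) + (1)·(2/9) + (8)·(4/9) + (8)·(1/9) = 58/9.
C: (2)·(2/9) + (10)·(2/9) + (8)·(4/9) + (8)·(1/9) = 64/9.
The best pure response is C with expected payoff 64/9.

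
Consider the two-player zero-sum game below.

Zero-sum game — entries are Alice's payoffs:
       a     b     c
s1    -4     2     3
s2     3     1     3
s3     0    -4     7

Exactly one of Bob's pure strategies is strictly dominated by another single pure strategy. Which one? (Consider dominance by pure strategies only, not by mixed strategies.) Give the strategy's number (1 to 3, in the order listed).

3

Bob prefers columns that give Alice less. Compare c with b: 2 < 3, 1 < 3, -4 < 7.
So b strictly dominates c for Bob; c is strictly dominated.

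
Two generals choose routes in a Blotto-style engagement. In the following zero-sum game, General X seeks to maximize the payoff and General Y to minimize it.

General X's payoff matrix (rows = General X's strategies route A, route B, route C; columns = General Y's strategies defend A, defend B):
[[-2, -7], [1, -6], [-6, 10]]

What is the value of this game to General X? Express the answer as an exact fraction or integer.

-26/23

Row route A is strictly dominated by row route B, so General X never plays it.
The remaining 2×2 game on (route B, route C) × (defend A, defend B) has no saddle point. Let General X play route B with probability p; indifference gives p − 6(1−p) = −6p + 10(1−p), so p = 16/23.
Similarly General Y's optimal q on defend A is 16/23, and the value is 1·(16/23) + (-6)·(7/23) = -26/23.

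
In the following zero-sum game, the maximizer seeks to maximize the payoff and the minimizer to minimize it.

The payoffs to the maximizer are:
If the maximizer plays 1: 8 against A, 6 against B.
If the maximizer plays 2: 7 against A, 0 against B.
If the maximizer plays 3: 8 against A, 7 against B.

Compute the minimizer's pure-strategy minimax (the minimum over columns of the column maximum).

7

The worst case (largest entry) in each column is A: 8, B: 7.
The best (smallest) of these is 7.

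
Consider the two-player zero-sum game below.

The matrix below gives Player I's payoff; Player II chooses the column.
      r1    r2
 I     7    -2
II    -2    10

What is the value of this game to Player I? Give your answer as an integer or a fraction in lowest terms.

Row minima are -2 and -2, so Player I's maximin is -2; column maxima are 7 and 10, so Player II's minimax is 7. These differ, so the equilibrium is in mixed strategies.
Let Player I play I with probability p. Player II is indifferent when 7p − 2(1−p) = −2p + 10(1−p), giving p = 4/7.
Let Player II play r1 with probability q. Player I is indifferent when 7q − 2(1−q) = −2q + 10(1−q), giving q = 4/7.
The value is 7·(4/7) + (-2)·(3/7) = 22/7.

22/7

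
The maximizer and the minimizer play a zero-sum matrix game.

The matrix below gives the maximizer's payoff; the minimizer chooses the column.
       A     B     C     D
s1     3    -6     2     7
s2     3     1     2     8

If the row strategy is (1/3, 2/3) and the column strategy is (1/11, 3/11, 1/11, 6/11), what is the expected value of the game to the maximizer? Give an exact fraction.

47/11

Against (1/11, 3/11, 1/11, 6/11), each row's expected payoff is s1: 29/11; s2: 56/11.
Taking the (1/3, 2/3)-weighted average: (1/3)·(29/11) + (2/3)·(56/11) = 47/11.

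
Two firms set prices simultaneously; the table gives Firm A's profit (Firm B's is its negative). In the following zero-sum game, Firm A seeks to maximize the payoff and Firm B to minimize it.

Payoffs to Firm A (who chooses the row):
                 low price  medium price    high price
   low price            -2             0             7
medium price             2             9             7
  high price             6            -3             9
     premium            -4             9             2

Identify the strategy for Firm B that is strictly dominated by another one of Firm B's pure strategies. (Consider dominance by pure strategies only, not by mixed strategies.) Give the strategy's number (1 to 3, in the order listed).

3

Firm B prefers columns that give Firm A less. Compare high price with low price: -2 < 7, 2 < 7, 6 < 9, -4 < 2.
So low price strictly dominates high price for Firm B; high price is strictly dominated.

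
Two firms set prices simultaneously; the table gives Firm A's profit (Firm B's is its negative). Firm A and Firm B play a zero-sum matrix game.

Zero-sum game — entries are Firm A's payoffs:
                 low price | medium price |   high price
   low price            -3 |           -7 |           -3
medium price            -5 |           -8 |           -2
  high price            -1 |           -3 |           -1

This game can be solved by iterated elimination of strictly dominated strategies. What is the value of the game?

-3

Column high price is strictly dominated by medium price for Firm B (-7<-3, -8<-2, -3<-1); eliminate high price.
Column low price is strictly dominated by medium price for Firm B (-7<-3, -8<-5, -3<-1); eliminate low price.
Row low price is strictly dominated by row high price (-3>-7); eliminate low price.
Row medium price is strictly dominated by row high price (-3>-8); eliminate medium price.
Only (high price, medium price) remains, with payoff -3.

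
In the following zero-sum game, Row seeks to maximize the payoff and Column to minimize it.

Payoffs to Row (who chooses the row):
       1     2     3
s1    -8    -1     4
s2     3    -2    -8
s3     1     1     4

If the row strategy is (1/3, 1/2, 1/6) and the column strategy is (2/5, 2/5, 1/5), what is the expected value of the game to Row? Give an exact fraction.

-19/15

Against (2/5, 2/5, 1/5), each row's expected payoff is s1: -14/5; s2: -6/5; s3: 8/5.
Taking the (1/3, 1/2, 1/6)-weighted average: (1/3)·(-14/5) + (1/2)·(-6/5) + (1/6)·(8/5) = -19/15.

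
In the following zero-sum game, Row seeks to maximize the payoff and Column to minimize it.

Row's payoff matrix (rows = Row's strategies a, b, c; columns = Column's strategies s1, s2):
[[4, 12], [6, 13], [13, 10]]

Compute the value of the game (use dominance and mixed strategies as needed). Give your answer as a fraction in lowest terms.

Row a is strictly dominated by row b, so Row never plays it.
The remaining 2×2 game on (b, c) × (s1, s2) has no saddle point. Let Row play b with probability p; indifference gives 6p + 13(1−p) = 13p + 10(1−p), so p = 3/10.
Similarly Column's optimal q on s1 is 3/10, and the value is 6·(3/10) + (13)·(7/10) = 109/10.

109/10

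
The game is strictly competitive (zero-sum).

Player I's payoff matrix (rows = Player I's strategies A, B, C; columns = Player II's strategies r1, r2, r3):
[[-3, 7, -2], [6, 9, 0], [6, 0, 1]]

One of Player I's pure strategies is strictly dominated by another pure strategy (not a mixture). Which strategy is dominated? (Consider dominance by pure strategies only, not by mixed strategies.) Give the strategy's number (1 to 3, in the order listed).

Compare A with B: 6 > -3, 9 > 7, 0 > -2.
So B strictly dominates A for Player I; A is strictly dominated.

1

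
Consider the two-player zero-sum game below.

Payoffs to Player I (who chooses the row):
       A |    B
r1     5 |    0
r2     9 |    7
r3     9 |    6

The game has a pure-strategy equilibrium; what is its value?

Row minima: 0, 7, 6 → Player I's maximin is 7.
Column maxima: 9, 7 → Player II's minimax is 7.
They coincide at (r2, B), so the value is 7.

7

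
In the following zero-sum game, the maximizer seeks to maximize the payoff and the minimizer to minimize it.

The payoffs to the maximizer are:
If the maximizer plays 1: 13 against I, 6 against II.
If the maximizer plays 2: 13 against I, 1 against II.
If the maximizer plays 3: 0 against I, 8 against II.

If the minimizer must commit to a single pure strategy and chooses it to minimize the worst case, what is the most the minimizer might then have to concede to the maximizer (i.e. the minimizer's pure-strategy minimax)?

The worst case (largest entry) in each column is I: 13, II: 8.
The best (smallest) of these is 8.

8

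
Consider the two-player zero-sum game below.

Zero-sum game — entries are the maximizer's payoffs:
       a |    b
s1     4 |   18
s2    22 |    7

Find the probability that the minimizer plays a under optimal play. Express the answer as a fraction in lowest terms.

11/29

Row minima are 4 and 7, so the maximizer's maximin is 7; column maxima are 22 and 18, so the minimizer's minimax is 18. These differ, so the equilibrium is in mixed strategies.
Let the minimizer play a with probability q. The maximizer is indifferent when 4q + 18(1−q) = 22q + 7(1−q), giving q = 11/29.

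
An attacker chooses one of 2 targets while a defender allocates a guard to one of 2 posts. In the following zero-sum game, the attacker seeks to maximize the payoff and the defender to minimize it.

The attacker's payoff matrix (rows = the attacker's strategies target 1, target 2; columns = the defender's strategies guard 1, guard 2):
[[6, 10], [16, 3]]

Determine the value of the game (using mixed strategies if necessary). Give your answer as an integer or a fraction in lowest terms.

Row minima are 6 and 3, so the attacker's maximin is 6; column maxima are 16 and 10, so the defender's minimax is 10. These differ, so the equilibrium is in mixed strategies.
Let the attacker play target 1 with probability p. The defender is indifferent when 6p + 16(1−p) = 10p + 3(1−p), giving p = 13/17.
Let the defender play guard 1 with probability q. The attacker is indifferent when 6q + 10(1−q) = 16q + 3(1−q), giving q = 7/17.
The value is 6·(7/17) + (10)·(10/17) = 142/17.

142/17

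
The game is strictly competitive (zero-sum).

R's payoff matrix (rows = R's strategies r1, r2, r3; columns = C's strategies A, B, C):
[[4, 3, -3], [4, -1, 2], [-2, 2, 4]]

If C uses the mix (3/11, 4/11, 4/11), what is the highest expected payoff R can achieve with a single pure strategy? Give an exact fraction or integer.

r1: (4)·(3/11) + (3)·(4/11) + (-3)·(4/11) = 12/11.
r2: (4)·(3/11) + (-1)·(4/11) + (2)·(4/11) = 16/11.
r3: (-2)·(3/11) + (2)·(4/11) + (4)·(4/11) = 18/11.
The best pure response is r3 with expected payoff 18/11.

18/11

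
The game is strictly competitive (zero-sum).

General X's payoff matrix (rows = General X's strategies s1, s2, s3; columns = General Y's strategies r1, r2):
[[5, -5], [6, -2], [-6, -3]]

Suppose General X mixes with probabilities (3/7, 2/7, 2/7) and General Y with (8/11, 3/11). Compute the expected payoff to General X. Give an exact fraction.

Against (8/11, 3/11), each row's expected payoff is s1: 25/11; s2: 42/11; s3: -57/11.
Taking the (3/7, 2/7, 2/7)-weighted average: (3/7)·(25/11) + (2/7)·(42/11) + (2/7)·(-57/11) = 45/77.

45/77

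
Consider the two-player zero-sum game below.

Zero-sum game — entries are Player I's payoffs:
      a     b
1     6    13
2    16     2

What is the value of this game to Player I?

Row minima are 6 and 2, so Player I's maximin is 6; column maxima are 16 and 13, so Player II's minimax is 13. These differ, so the equilibrium is in mixed strategies.
Let Player I play 1 with probability p. Player II is indifferent when 6p + 16(1−p) = 13p + 2(1−p), giving p = 2/3.
Let Player II play a with probability q. Player I is indifferent when 6q + 13(1−q) = 16q + 2(1−q), giving q = 11/21.
The value is 6·(11/21) + (13)·(10/21) = 28/3.

28/3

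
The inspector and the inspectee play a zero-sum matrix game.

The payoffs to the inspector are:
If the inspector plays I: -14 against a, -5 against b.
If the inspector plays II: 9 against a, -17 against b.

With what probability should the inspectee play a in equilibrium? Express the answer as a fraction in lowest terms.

12/35

Row minima are -14 and -17, so the inspector's maximin is -14; column maxima are 9 and -5, so the inspectee's minimax is -5. These differ, so the equilibrium is in mixed strategies.
Let the inspectee play a with probability q. The inspector is indifferent when −14q − 5(1−q) = 9q − 17(1−q), giving q = 12/35.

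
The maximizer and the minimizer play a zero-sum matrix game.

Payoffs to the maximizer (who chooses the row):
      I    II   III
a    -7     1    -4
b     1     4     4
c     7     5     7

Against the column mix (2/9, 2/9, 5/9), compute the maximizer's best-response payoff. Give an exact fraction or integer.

59/9

a: (-7)·(2/9) + (1)·(2/9) + (-4)·(5/9) = -32/9.
b: (1)·(2/9) + (4)·(2/9) + (4)·(5/9) = 10/3.
c: (7)·(2/9) + (5)·(2/9) + (7)·(5/9) = 59/9.
The best pure response is c with expected payoff 59/9.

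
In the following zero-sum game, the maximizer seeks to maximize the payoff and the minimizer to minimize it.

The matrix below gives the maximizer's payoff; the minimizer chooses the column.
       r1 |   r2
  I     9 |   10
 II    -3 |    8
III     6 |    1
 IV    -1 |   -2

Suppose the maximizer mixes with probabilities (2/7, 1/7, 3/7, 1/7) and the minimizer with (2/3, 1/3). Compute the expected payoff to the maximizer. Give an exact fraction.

31/7

Against (2/3, 1/3), each row's expected payoff is I: 28/3; II: 2/3; III: 13/3; IV: -4/3.
Taking the (2/7, 1/7, 3/7, 1/7)-weighted average: (2/7)·(28/3) + (1/7)·(2/3) + (3/7)·(13/3) + (1/7)·(-4/3) = 31/7.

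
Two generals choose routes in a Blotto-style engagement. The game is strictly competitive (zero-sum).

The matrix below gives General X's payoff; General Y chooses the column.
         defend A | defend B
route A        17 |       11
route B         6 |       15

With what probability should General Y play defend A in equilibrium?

4/15

Row minima are 11 and 6, so General X's maximin is 11; column maxima are 17 and 15, so General Y's minimax is 15. These differ, so the equilibrium is in mixed strategies.
Let General Y play defend A with probability q. General X is indifferent when 17q + 11(1−q) = 6q + 15(1−q), giving q = 4/15.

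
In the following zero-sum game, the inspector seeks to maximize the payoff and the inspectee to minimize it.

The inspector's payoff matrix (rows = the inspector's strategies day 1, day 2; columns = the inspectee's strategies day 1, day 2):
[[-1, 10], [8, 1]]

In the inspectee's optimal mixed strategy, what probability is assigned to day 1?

1/2

Row minima are -1 and 1, so the inspector's maximin is 1; column maxima are 8 and 10, so the inspectee's minimax is 8. These differ, so the equilibrium is in mixed strategies.
Let the inspectee play day 1 with probability q. The inspector is indifferent when −q + 10(1−q) = 8q + (1−q), giving q = 1/2.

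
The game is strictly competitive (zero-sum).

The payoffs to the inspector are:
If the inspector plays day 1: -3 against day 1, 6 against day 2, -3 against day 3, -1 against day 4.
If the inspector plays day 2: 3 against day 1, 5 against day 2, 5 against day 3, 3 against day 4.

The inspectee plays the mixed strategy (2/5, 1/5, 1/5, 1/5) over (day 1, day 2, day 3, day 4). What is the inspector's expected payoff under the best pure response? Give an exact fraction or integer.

day 1: (-3)·(2/5) + (6)·(1/5) + (-3)·(1/5) + (-1)·(1/5) = -4/5.
day 2: (3)·(2/5) + (5)·(1/5) + (5)·(1/5) + (3)·(1/5) = 19/5.
The best pure response is day 2 with expected payoff 19/5.

19/5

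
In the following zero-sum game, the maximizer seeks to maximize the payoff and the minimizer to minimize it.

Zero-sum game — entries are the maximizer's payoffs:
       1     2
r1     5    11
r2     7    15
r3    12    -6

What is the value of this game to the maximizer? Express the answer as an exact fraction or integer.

Row r1 is strictly dominated by row r2, so the maximizer never plays it.
The remaining 2×2 game on (r2, r3) × (1, 2) has no saddle point. Let the maximizer play r2 with probability p; indifference gives 7p + 12(1−p) = 15p − 6(1−p), so p = 9/13.
Similarly the minimizer's optimal q on 1 is 21/26, and the value is 7·(21/26) + (15)·(5/26) = 111/13.

111/13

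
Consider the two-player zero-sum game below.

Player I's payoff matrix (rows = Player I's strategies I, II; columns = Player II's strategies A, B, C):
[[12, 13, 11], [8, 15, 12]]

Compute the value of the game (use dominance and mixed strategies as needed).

Column B is strictly dominated by C for Player II (it gives Player I more in every row).
The remaining 2×2 game on (I, II) × (A, C) has no saddle point. Let Player I play I with probability p; indifference gives 12p + 8(1−p) = 11p + 12(1−p), so p = 4/5.
Similarly Player II's optimal q on A is 1/5, and the value is 12·(1/5) + (11)·(4/5) = 56/5.

56/5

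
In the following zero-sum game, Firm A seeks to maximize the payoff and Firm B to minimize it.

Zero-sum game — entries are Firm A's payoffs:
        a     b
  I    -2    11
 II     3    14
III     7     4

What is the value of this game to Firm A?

43/7

Row I is strictly dominated by row II, so Firm A never plays it.
The remaining 2×2 game on (II, III) × (a, b) has no saddle point. Let Firm A play II with probability p; indifference gives 3p + 7(1−p) = 14p + 4(1−p), so p = 3/14.
Similarly Firm B's optimal q on a is 5/7, and the value is 3·(5/7) + (14)·(2/7) = 43/7.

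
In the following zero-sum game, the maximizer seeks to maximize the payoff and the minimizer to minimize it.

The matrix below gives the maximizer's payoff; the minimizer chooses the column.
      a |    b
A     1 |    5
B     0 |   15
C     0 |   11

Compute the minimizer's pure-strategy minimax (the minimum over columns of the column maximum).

The worst case (largest entry) in each column is a: 1, b: 15.
The best (smallest) of these is 1.

1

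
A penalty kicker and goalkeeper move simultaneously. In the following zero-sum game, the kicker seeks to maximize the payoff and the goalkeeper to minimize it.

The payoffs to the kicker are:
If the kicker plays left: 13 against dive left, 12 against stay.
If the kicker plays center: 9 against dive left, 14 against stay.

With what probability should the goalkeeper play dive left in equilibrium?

1/3

Row minima are 12 and 9, so the kicker's maximin is 12; column maxima are 13 and 14, so the goalkeeper's minimax is 13. These differ, so the equilibrium is in mixed strategies.
Let the goalkeeper play dive left with probability q. The kicker is indifferent when 13q + 12(1−q) = 9q + 14(1−q), giving q = 1/3.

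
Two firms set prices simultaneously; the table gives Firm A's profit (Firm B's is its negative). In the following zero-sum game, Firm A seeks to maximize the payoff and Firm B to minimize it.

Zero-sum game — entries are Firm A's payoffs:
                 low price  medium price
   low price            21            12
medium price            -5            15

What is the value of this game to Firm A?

375/29

Row minima are 12 and -5, so Firm A's maximin is 12; column maxima are 21 and 15, so Firm B's minimax is 15. These differ, so the equilibrium is in mixed strategies.
Let Firm A play low price with probability p. Firm B is indifferent when 21p − 5(1−p) = 12p + 15(1−p), giving p = 20/29.
Let Firm B play low price with probability q. Firm A is indifferent when 21q + 12(1−q) = −5q + 15(1−q), giving q = 3/29.
The value is 21·(3/29) + (12)·(26/29) = 375/29.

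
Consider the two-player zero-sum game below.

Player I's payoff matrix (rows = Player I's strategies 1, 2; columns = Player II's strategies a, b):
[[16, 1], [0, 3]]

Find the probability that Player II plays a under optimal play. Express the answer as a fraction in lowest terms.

Row minima are 1 and 0, so Player I's maximin is 1; column maxima are 16 and 3, so Player II's minimax is 3. These differ, so the equilibrium is in mixed strategies.
Let Player II play a with probability q. Player I is indifferent when 16q + (1−q) = 3(1−q), giving q = 1/9.

1/9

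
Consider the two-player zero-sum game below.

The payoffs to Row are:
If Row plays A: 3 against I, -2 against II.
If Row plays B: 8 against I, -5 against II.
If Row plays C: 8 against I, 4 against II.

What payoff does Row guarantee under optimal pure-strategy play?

4

Row minima: -2, -5, 4 → Row's maximin is 4.
Column maxima: 8, 4 → Column's minimax is 4.
They coincide at (C, II), so the value is 4.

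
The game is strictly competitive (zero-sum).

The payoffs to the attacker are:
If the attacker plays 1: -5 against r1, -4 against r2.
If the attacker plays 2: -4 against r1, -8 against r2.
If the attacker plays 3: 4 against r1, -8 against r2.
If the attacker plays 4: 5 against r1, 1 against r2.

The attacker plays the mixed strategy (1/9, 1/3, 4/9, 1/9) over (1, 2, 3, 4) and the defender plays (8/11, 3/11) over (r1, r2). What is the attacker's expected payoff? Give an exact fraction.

-145/99

Against (8/11, 3/11), each row's expected payoff is 1: -52/11; 2: -56/11; 3: 8/11; 4: 43/11.
Taking the (1/9, 1/3, 4/9, 1/9)-weighted average: (1/9)·(-52/11) + (1/3)·(-56/11) + (4/9)·(8/11) + (1/9)·(43/11) = -145/99.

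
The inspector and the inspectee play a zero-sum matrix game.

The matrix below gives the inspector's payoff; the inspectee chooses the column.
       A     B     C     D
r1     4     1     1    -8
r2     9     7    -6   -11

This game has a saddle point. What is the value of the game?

-8

Row minima: -8, -11 → the inspector's maximin is -8.
Column maxima: 9, 7, 1, -8 → the inspectee's minimax is -8.
They coincide at (r1, D), so the value is -8.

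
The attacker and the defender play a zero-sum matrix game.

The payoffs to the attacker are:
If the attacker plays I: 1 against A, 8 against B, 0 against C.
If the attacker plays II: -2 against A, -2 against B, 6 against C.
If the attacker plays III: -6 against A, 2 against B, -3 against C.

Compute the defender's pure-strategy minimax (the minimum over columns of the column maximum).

1

The worst case (largest entry) in each column is A: 1, B: 8, C: 6.
The best (smallest) of these is 1.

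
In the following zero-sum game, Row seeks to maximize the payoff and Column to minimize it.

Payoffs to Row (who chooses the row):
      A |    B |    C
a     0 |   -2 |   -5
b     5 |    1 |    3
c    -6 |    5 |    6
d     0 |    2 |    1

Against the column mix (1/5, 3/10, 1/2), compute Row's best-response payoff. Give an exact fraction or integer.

a: (0)·(1/5) + (-2)·(3/10) + (-5)·(1/2) = -31/10.
b: (5)·(1/5) + (1)·(3/10) + (3)·(1/2) = 14/5.
c: (-6)·(1/5) + (5)·(3/10) + (6)·(1/2) = 33/10.
d: (0)·(1/5) + (2)·(3/10) + (1)·(1/2) = 11/10.
The best pure response is c with expected payoff 33/10.

33/10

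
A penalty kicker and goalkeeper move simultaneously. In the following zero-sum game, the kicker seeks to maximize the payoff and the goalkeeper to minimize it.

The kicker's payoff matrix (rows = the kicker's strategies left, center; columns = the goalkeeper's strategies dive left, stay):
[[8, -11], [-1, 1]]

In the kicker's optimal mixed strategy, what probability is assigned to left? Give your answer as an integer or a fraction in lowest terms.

2/21

Row minima are -11 and -1, so the kicker's maximin is -1; column maxima are 8 and 1, so the goalkeeper's minimax is 1. These differ, so the equilibrium is in mixed strategies.
Let the kicker play left with probability p. The goalkeeper is indifferent when 8p − (1−p) = −11p + (1−p), giving p = 2/21.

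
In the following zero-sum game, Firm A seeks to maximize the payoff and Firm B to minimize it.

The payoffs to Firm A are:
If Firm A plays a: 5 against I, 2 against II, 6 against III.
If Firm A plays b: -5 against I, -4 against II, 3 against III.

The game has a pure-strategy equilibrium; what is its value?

Row minima: 2, -5 → Firm A's maximin is 2.
Column maxima: 5, 2, 6 → Firm B's minimax is 2.
They coincide at (a, II), so the value is 2.

2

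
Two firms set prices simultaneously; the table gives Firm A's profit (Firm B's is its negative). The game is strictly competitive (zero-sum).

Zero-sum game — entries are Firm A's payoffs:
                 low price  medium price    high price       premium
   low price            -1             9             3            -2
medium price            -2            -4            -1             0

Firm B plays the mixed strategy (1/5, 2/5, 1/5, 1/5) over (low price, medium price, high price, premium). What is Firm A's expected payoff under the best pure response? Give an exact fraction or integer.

18/5

low price: (-1)·(1/5) + (9)·(2/5) + (3)·(1/5) + (-2)·(1/5) = 18/5.
medium price: (-2)·(1/5) + (-4)·(2/5) + (-1)·(1/5) + (0)·(1/5) = -11/5.
The best pure response is low price with expected payoff 18/5.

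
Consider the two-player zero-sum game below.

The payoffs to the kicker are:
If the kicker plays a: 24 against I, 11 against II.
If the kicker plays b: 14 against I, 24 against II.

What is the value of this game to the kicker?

Row minima are 11 and 14, so the kicker's maximin is 14; column maxima are 24 and 24, so the goalkeeper's minimax is 24. These differ, so the equilibrium is in mixed strategies.
Let the kicker play a with probability p. The goalkeeper is indifferent when 24p + 14(1−p) = 11p + 24(1−p), giving p = 10/23.
Let the goalkeeper play I with probability q. The kicker is indifferent when 24q + 11(1−q) = 14q + 24(1−q), giving q = 13/23.
The value is 24·(13/23) + (11)·(10/23) = 422/23.

422/23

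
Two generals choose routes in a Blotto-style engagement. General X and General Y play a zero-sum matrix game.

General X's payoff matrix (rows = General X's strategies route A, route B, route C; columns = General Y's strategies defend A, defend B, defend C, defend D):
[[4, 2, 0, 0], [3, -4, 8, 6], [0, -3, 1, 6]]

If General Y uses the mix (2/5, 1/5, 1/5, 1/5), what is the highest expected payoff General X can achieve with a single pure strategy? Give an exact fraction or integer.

16/5

route A: (4)·(2/5) + (2)·(1/5) + (0)·(1/5) + (0)·(1/5) = 2.
route B: (3)·(2/5) + (-4)·(1/5) + (8)·(1/5) + (6)·(1/5) = 16/5.
route C: (0)·(2/5) + (-3)·(1/5) + (1)·(1/5) + (6)·(1/5) = 4/5.
The best pure response is route B with expected payoff 16/5.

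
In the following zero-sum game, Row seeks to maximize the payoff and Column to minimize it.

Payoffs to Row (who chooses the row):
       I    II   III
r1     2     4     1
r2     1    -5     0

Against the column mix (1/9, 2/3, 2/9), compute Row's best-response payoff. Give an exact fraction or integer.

28/9

r1: (2)·(1/9) + (4)·(2/3) + (1)·(2/9) = 28/9.
r2: (1)·(1/9) + (-5)·(2/3) + (0)·(2/9) = -29/9.
The best pure response is r1 with expected payoff 28/9.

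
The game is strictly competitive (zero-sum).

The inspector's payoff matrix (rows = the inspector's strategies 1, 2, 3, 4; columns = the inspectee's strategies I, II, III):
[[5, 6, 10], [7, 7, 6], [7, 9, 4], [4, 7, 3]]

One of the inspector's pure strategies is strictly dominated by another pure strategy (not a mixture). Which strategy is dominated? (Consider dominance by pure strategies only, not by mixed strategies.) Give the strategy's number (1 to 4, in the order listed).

Compare 4 with 3: 7 > 4, 9 > 7, 4 > 3.
So 3 strictly dominates 4 for the inspector; 4 is strictly dominated.

4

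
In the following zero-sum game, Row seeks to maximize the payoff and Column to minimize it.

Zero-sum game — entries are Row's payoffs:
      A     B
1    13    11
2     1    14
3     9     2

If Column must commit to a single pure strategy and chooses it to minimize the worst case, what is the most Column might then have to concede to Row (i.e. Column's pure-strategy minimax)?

The worst case (largest entry) in each column is A: 13, B: 14.
The best (smallest) of these is 13.

13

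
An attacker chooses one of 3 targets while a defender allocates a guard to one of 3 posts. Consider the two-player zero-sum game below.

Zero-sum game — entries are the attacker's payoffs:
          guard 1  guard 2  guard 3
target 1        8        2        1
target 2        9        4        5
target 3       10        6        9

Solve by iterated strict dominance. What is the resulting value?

6

Row target 1 is strictly dominated by row target 2 (9>8, 4>2, 5>1); eliminate target 1.
Row target 2 is strictly dominated by row target 3 (10>9, 6>4, 9>5); eliminate target 2.
Column guard 1 is strictly dominated by guard 2 for the defender (6<10); eliminate guard 1.
Column guard 3 is strictly dominated by guard 2 for the defender (6<9); eliminate guard 3.
Only (target 3, guard 2) remains, with payoff 6.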